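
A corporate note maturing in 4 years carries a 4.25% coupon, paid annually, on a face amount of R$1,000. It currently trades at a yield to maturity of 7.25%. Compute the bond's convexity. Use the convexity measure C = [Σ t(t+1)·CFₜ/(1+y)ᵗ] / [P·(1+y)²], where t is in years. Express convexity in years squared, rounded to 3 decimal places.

15.931

With y = 0.0725:
  t   CF        PV=CF/(1+0.0725)^t    t·PV        t(t+1)·PV
  1        42.50        39.6270        39.6270          79.2541
  2        42.50        36.9483        73.8966         221.6897
  3        42.50        34.4506       103.3519         413.4074
  4     1,042.50       787.9286     3,151.7144      15,758.5718
  Σ                    898.9545     3,368.5898      16,472.9231
P = 898.9545.
Convexity = Σ t(t+1)·PV / [P·(1+y)²] = 16,472.9231 / (898.9545 × 1.150256) = 15.93083.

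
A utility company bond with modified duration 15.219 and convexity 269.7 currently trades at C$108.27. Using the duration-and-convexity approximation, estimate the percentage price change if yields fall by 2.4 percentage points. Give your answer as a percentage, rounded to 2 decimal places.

Duration effect: -D_mod·Δy = -15.219 × (-0.024) = +0.365256
Convexity effect: ½·C·(Δy)² = 0.5 × 269.7 × (-0.024)² = +0.0776736
ΔP/P ≈ +0.365256 + 0.0776736 = +0.4429296
= +44.29296%.

+44.29%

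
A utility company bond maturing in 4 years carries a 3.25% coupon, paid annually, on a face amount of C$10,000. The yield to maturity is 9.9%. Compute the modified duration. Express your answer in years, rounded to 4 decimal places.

Periodic yield y = 0.099. First find Macaulay duration:
  t   CF        PV=CF/(1+0.099)^t    t·PV
  1       325.00       295.7234       295.7234
  2       325.00       269.0841       538.1681
  3       325.00       244.8445       734.5334
  4    10,325.00     7,077.8164    28,311.2655
  Σ                  7,887.4683    29,879.6904
P = 7,887.4683; Macaulay duration = 29,879.6904 / 7,887.4683 = 3.78825 years.
Modified duration = D_Mac / (1 + y) = 3.78825 / 1.099 = 3.44700 years.

3.4470 years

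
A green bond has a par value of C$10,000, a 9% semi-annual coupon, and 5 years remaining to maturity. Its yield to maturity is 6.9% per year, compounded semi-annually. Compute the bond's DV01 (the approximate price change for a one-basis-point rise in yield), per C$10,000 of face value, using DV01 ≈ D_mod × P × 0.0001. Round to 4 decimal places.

Periodic yield y = 0.0345.
  t   CF        PV=CF/(1+0.0345)^t    t·PV
  1       450.00       434.9928       434.9928
  2       450.00       420.4860       840.9720
  3       450.00       406.4630     1,219.3890
  4       450.00       392.9077     1,571.6308
  5       450.00       379.8044     1,899.0222
  6       450.00       367.1382     2,202.8290
  7       450.00       354.8943     2,484.2602
  8       450.00       343.0588     2,744.4703
  9       450.00       331.6180     2,984.5617
  10   10,450.00     7,444.0853    74,440.8529
  Σ                 10,875.4484    90,822.9810
P = 10,875.4484; D_Mac = 8.35119 half-year periods = 4.17560 yrs; D_mod = 4.03634 yrs.
DV01 ≈ 4.03634 × 10,875.4484 × 0.0001 = 4.389704.

C$4.3897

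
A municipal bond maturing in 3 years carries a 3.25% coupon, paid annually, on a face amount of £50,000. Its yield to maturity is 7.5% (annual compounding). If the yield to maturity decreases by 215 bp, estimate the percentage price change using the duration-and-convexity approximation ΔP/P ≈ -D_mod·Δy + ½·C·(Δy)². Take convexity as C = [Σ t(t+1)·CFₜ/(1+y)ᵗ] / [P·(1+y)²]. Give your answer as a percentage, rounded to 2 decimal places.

With y = 0.075:
  t   CF        PV=CF/(1+0.075)^t    t·PV        t(t+1)·PV
  1     1,625.00     1,511.6279     1,511.6279       3,023.2558
  2     1,625.00     1,406.1655     2,812.3310       8,436.9930
  3    51,625.00    41,556.0894   124,668.2682     498,673.0728
  Σ                 44,473.8828   128,992.2271     510,133.3216
P = 44,473.8828; D_Mac = 2.90040 yrs; D_mod = 2.69805 yrs; C = 9.92571.
Duration effect: -2.69805 × (-0.0215) = +0.058008
Convexity effect: 0.5 × 9.92571 × (-0.0215)² = +0.0022941
ΔP/P ≈ +0.058008 + 0.0022941 = +0.060302 = +6.0302%.

+6.03%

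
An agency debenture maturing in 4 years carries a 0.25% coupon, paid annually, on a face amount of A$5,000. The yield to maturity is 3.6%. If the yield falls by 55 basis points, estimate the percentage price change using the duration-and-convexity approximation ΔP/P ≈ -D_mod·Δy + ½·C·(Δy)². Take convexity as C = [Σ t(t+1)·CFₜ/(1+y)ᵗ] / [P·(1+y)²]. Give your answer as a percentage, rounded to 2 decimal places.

+2.14%

With y = 0.036:
  t   CF        PV=CF/(1+0.036)^t    t·PV        t(t+1)·PV
  1        12.50        12.0656        12.0656          24.1313
  2        12.50        11.6464        23.2927          69.8782
  3        12.50        11.2417        33.7250         134.9000
  4     5,012.50     4,351.2633    17,405.0532      87,025.2660
  Σ                  4,386.2170    17,474.1366      87,254.1755
P = 4,386.2170; D_Mac = 3.98387 yrs; D_mod = 3.84544 yrs; C = 18.53432.
Duration effect: -3.84544 × (-0.0055) = +0.021150
Convexity effect: 0.5 × 18.53432 × (-0.0055)² = +0.0002803
ΔP/P ≈ +0.021150 + 0.0002803 = +0.021430 = +2.1430%.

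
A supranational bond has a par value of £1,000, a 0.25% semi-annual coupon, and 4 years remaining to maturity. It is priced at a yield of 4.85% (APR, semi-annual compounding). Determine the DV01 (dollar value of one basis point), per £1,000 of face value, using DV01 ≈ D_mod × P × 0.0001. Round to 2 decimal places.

Periodic yield y = 0.02425.
  t   CF        PV=CF/(1+0.02425)^t    t·PV
  1         1.25         1.2204         1.2204
  2         1.25         1.1915         2.3830
  3         1.25         1.1633         3.4899
  4         1.25         1.1358         4.5430
  5         1.25         1.1089         5.5443
  6         1.25         1.0826         6.4957
  7         1.25         1.0570         7.3989
  8     1,001.25       826.5988     6,612.7901
  Σ                    834.5582     6,643.8653
P = 834.5582; D_Mac = 7.96094 half-year periods = 3.98047 yrs; D_mod = 3.88623 yrs.
DV01 ≈ 3.88623 × 834.5582 × 0.0001 = 0.324328.

£0.32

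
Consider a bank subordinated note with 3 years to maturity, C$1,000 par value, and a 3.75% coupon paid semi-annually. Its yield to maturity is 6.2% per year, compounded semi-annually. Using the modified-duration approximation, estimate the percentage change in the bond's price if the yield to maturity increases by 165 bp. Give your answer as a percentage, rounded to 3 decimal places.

Periodic yield y = 0.031. Modified duration first:
  t   CF        PV=CF/(1+0.031)^t    t·PV
  1        18.75        18.1862        18.1862
  2        18.75        17.6394        35.2788
  3        18.75        17.1090        51.3271
  4        18.75        16.5946        66.3784
  5        18.75        16.0956        80.4781
  6     1,018.75       848.2339     5,089.4035
  Σ                    933.8588     5,341.0521
P = 933.8588; D_Mac = 5.71934 half-year periods = 2.85967 yrs; D_mod = 2.85967/(1+0.031) = 2.77368 yrs.
ΔP/P ≈ -D_mod · Δy = -2.77368 × (+0.0165) = -0.045766 = -4.5766%.

-4.577%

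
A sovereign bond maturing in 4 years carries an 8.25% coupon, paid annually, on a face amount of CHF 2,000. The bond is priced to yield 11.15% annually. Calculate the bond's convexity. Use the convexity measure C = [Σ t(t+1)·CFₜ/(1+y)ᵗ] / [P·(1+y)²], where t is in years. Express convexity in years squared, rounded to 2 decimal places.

13.74

With y = 0.1115:
  t   CF        PV=CF/(1+0.1115)^t    t·PV        t(t+1)·PV
  1       165.00       148.4480       148.4480         296.8961
  2       165.00       133.5565       267.1130         801.3390
  3       165.00       120.1588       360.4764       1,441.9055
  4     2,165.00     1,418.4696     5,673.8784      28,369.3920
  Σ                  1,820.6329     6,449.9158      30,909.5325
P = 1,820.6329.
Convexity = Σ t(t+1)·PV / [P·(1+y)²] = 30,909.5325 / (1,820.6329 × 1.235432) = 13.74204.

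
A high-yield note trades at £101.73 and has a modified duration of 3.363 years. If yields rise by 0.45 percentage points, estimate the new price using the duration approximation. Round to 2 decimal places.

£100.19

Duration approximation: ΔP/P ≈ -D_mod · Δy = -3.363 × (+0.0045) = -0.0151335.
New price ≈ 101.73 × (1 - 0.0151335) = 100.190469045.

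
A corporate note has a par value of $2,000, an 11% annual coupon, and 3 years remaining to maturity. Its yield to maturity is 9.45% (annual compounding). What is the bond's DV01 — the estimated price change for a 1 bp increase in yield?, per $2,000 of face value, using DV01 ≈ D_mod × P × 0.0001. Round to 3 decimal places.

Periodic yield y = 0.0945.
  t   CF        PV=CF/(1+0.0945)^t    t·PV
  1       220.00       201.0050       201.0050
  2       220.00       183.6501       367.3002
  3     2,220.00     1,693.1899     5,079.5698
  Σ                  2,077.8450     5,647.8750
P = 2,077.8450; D_Mac = 2.71814 yrs; D_mod = 2.48345 yrs.
DV01 ≈ 2.48345 × 2,077.8450 × 0.0001 = 0.516023.

$0.516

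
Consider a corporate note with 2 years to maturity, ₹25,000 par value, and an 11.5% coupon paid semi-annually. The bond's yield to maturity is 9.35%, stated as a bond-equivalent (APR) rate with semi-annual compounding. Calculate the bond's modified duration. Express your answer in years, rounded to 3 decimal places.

Periodic yield y = 0.04675. First find Macaulay duration:
  t   CF        PV=CF/(1+0.04675)^t    t·PV
  1     1,437.50     1,373.2983     1,373.2983
  2     1,437.50     1,311.9640     2,623.9280
  3     1,437.50     1,253.3690     3,760.1070
  4    26,437.50    22,021.5816    88,086.3263
  Σ                 25,960.2129    95,843.6595
P = 25,960.2129; Macaulay duration = 95,843.6595 / 25,960.2129 = 3.69194 half-year periods = 1.84597 years.
Modified duration = D_Mac / (1 + y) = 1.84597 / 1.04675 = 1.76353 years.

1.764 years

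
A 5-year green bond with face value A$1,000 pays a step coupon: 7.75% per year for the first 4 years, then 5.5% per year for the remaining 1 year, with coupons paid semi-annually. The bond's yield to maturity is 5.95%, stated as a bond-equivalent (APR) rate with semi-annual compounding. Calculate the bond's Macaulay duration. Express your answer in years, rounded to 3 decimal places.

4.264 years

Periodic yield y = 0.02975. Discount each cash flow and weight by its period:
  t   CF        PV=CF/(1+0.02975)^t    t·PV
  1        38.75        37.6305        37.6305
  2        38.75        36.5433        73.0867
  3        38.75        35.4876       106.4627
  4        38.75        34.4623       137.8493
  5        38.75        33.4667       167.3334
  6        38.75        32.4998       194.9989
  7        38.75        31.5609       220.9262
  8        38.75        30.6491       245.1926
  9        27.50        21.1226       190.1030
  10    1,027.50       766.4147     7,664.1470
  Σ                  1,059.8374     9,037.7302
Price P = Σ PV = 1,059.8374.
Macaulay duration = Σ(t·PV) / P = 9,037.7302 / 1,059.8374 = 8.52747 half-year periods.
In years: 8.52747 / 2 = 4.26373 years.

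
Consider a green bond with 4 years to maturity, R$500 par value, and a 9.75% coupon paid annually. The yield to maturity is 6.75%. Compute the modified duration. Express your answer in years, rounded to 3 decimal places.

Periodic yield y = 0.0675. First find Macaulay duration:
  t   CF        PV=CF/(1+0.0675)^t    t·PV
  1        48.75        45.6674        45.6674
  2        48.75        42.7798        85.5596
  3        48.75        40.0748       120.2243
  4       548.75       422.5742     1,690.2969
  Σ                    551.0962     1,941.7482
P = 551.0962; Macaulay duration = 1,941.7482 / 551.0962 = 3.52343 years.
Modified duration = D_Mac / (1 + y) = 3.52343 / 1.0675 = 3.30064 years.

3.301 years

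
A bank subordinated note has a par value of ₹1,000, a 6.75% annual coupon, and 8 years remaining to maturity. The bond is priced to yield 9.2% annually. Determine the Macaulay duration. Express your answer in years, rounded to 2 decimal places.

Periodic yield y = 0.092. Discount each cash flow and weight by its year:
  t   CF        PV=CF/(1+0.092)^t    t·PV
  1        67.50        61.8132        61.8132
  2        67.50        56.6055       113.2110
  3        67.50        51.8365       155.5096
  4        67.50        47.4693       189.8774
  5        67.50        43.4701       217.3505
  6        67.50        39.8078       238.8467
  7        67.50        36.4540       255.1781
  8     1,067.50       527.9427     4,223.5415
  Σ                    865.3991     5,455.3278
Price P = Σ PV = 865.3991.
Macaulay duration = Σ(t·PV) / P = 5,455.3278 / 865.3991 = 6.30383 years.

6.30 years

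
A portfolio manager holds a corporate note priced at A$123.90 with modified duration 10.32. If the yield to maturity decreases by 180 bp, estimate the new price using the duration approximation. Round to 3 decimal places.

A$146.916

Duration approximation: ΔP/P ≈ -D_mod · Δy = -10.32 × (-0.018) = +0.185760.
New price ≈ 123.90 × (1 + 0.185760) = 146.915664.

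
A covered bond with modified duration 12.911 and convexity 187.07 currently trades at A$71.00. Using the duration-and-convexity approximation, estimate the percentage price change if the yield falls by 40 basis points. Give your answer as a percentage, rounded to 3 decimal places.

Duration effect: -D_mod·Δy = -12.911 × (-0.004) = +0.051644
Convexity effect: ½·C·(Δy)² = 0.5 × 187.07 × (-0.004)² = +0.00149656
ΔP/P ≈ +0.051644 + 0.00149656 = +0.05314056
= +5.314056%.

+5.314%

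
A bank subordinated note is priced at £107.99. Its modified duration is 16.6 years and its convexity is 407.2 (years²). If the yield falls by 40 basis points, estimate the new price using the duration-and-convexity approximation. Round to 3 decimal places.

Duration effect: -D_mod·Δy = -16.6 × (-0.004) = +0.066400
Convexity effect: ½·C·(Δy)² = 0.5 × 407.2 × (-0.004)² = +0.0032576
ΔP/P ≈ +0.066400 + 0.0032576 = +0.0696576
New price ≈ 107.99 × (1 + 0.0696576) = 115.512324224.

£115.512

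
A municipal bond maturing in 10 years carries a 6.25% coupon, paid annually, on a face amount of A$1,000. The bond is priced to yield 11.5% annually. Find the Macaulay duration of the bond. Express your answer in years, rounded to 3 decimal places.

Periodic yield y = 0.115. Discount each cash flow and weight by its year:
  t   CF        PV=CF/(1+0.115)^t    t·PV
  1        62.50        56.0538        56.0538
  2        62.50        50.2725       100.5450
  3        62.50        45.0874       135.2623
  4        62.50        40.4372       161.7486
  5        62.50        36.2665       181.3325
  6        62.50        32.5260       195.1561
  7        62.50        29.1713       204.1992
  8        62.50        26.1626       209.3009
  9        62.50        23.4642       211.1780
  10    1,062.50       357.7505     3,577.5051
  Σ                    697.1920     5,032.2814
Price P = Σ PV = 697.1920.
Macaulay duration = Σ(t·PV) / P = 5,032.2814 / 697.1920 = 7.21793 years.

7.218 years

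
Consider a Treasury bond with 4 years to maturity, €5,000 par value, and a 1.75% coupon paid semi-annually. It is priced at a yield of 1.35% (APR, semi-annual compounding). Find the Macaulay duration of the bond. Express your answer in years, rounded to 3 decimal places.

Periodic yield y = 0.00675. Discount each cash flow and weight by its period:
  t   CF        PV=CF/(1+0.00675)^t    t·PV
  1        43.75        43.4567        43.4567
  2        43.75        43.1653        86.3306
  3        43.75        42.8759       128.6277
  4        43.75        42.5884       170.3537
  5        43.75        42.3029       211.5144
  6        43.75        42.0192       252.1155
  7        43.75        41.7375       292.1626
  8     5,043.75     4,779.4778    38,235.8221
  Σ                  5,077.6237    39,420.3832
Price P = Σ PV = 5,077.6237.
Macaulay duration = Σ(t·PV) / P = 39,420.3832 / 5,077.6237 = 7.76355 half-year periods.
In years: 7.76355 / 2 = 3.88177 years.

3.882 years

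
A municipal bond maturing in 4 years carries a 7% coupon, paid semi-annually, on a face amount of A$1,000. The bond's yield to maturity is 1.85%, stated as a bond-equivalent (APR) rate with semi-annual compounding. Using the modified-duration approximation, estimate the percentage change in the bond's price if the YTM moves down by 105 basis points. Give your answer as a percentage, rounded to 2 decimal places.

+3.75%

Periodic yield y = 0.00925. Modified duration first:
  t   CF        PV=CF/(1+0.00925)^t    t·PV
  1        35.00        34.6792        34.6792
  2        35.00        34.3614        68.7227
  3        35.00        34.0464       102.1393
  4        35.00        33.7344       134.9376
  5        35.00        33.4252       167.1261
  6        35.00        33.1189       198.7132
  7        35.00        32.8153       229.7073
  8     1,035.00       961.5022     7,692.0177
  Σ                  1,197.6831     8,628.0432
P = 1,197.6831; D_Mac = 7.20395 half-year periods = 3.60197 yrs; D_mod = 3.60197/(1+0.00925) = 3.56896 yrs.
ΔP/P ≈ -D_mod · Δy = -3.56896 × (-0.0105) = +0.037474 = +3.7474%.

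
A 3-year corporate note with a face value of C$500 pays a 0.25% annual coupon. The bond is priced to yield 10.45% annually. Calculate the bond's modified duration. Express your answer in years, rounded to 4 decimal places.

2.7082 years

Periodic yield y = 0.1045. First find Macaulay duration:
  t   CF        PV=CF/(1+0.1045)^t    t·PV
  1         1.25         1.1317         1.1317
  2         1.25         1.0247         2.0493
  3       501.25       372.0122     1,116.0367
  Σ                    374.1686     1,119.2178
P = 374.1686; Macaulay duration = 1,119.2178 / 374.1686 = 2.99121 years.
Modified duration = D_Mac / (1 + y) = 2.99121 / 1.1045 = 2.70820 years.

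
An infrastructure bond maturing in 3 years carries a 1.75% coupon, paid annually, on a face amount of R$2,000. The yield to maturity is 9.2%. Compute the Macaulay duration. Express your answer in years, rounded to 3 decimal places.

Periodic yield y = 0.092. Discount each cash flow and weight by its year:
  t   CF        PV=CF/(1+0.092)^t    t·PV
  1        35.00        32.0513        32.0513
  2        35.00        29.3510        58.7020
  3     2,035.00     1,562.7752     4,688.3255
  Σ                  1,624.1774     4,779.0787
Price P = Σ PV = 1,624.1774.
Macaulay duration = Σ(t·PV) / P = 4,779.0787 / 1,624.1774 = 2.94246 years.

2.942 years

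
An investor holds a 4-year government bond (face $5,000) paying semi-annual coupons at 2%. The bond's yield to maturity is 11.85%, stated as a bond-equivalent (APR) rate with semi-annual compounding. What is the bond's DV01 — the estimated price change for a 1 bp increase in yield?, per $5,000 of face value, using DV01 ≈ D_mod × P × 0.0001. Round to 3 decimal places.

Periodic yield y = 0.05925.
  t   CF        PV=CF/(1+0.05925)^t    t·PV
  1        50.00        47.2032        47.2032
  2        50.00        44.5629        89.1257
  3        50.00        42.0702       126.2106
  4        50.00        39.7170       158.8679
  5        50.00        37.4954       187.4768
  6        50.00        35.3980       212.3882
  7        50.00        33.4180       233.9261
  8     5,050.00     3,186.4242    25,491.3939
  Σ                  3,466.2889    26,546.5925
P = 3,466.2889; D_Mac = 7.65851 half-year periods = 3.82925 yrs; D_mod = 3.61506 yrs.
DV01 ≈ 3.61506 × 3,466.2889 × 0.0001 = 1.253084.

$1.253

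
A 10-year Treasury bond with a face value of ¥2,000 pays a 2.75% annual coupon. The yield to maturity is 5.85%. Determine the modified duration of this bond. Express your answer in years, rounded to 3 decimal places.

8.206 years

Periodic yield y = 0.0585. First find Macaulay duration:
  t   CF        PV=CF/(1+0.0585)^t    t·PV
  1        55.00        51.9603        51.9603
  2        55.00        49.0886        98.1773
  3        55.00        46.3757       139.1270
  4        55.00        43.8126       175.2505
  5        55.00        41.3912       206.9562
  6        55.00        39.1037       234.6220
  7        55.00        36.9425       258.5977
  8        55.00        34.9008       279.2067
  9        55.00        32.9720       296.7478
  10    2,055.00     1,163.8666    11,638.6659
  Σ                  1,540.4141    13,379.3113
P = 1,540.4141; Macaulay duration = 13,379.3113 / 1,540.4141 = 8.68553 years.
Modified duration = D_Mac / (1 + y) = 8.68553 / 1.0585 = 8.20551 years.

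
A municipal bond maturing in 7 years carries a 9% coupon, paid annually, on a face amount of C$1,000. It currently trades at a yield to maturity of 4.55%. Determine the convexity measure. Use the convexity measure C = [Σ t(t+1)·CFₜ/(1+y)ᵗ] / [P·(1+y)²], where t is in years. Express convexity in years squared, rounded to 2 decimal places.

With y = 0.0455:
  t   CF        PV=CF/(1+0.0455)^t    t·PV        t(t+1)·PV
  1        90.00        86.0832        86.0832         172.1664
  2        90.00        82.3369       164.6738         494.0213
  3        90.00        78.7536       236.2608         945.0432
  4        90.00        75.3263       301.3050       1,506.5250
  5        90.00        72.0481       360.2403       2,161.4420
  6        90.00        68.9125       413.4753       2,894.3269
  7     1,090.00       798.2855     5,587.9985      44,703.9877
  Σ                  1,261.7461     7,150.0368      52,877.5125
P = 1,261.7461.
Convexity = Σ t(t+1)·PV / [P·(1+y)²] = 52,877.5125 / (1,261.7461 × 1.093070) = 38.33990.

38.34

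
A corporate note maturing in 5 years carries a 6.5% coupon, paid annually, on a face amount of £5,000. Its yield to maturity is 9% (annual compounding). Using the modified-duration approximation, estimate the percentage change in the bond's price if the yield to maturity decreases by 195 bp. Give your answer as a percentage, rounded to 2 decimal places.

Periodic yield y = 0.09. Modified duration first:
  t   CF        PV=CF/(1+0.09)^t    t·PV
  1       325.00       298.1651       298.1651
  2       325.00       273.5460       547.0920
  3       325.00       250.9596       752.8789
  4       325.00       230.2382       920.9528
  5     5,325.00     3,460.8846    17,304.4232
  Σ                  4,513.7936    19,823.5120
P = 4,513.7936; D_Mac = 4.39176 yrs; D_mod = 4.39176/(1+0.09) = 4.02914 yrs.
ΔP/P ≈ -D_mod · Δy = -4.02914 × (-0.0195) = +0.078568 = +7.8568%.

+7.86%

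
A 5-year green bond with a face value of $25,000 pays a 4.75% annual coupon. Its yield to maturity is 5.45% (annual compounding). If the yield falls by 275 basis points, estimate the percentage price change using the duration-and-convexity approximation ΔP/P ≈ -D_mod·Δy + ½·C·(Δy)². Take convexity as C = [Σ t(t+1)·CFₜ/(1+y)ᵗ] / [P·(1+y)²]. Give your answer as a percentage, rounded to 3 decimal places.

+12.790%

With y = 0.0545:
  t   CF        PV=CF/(1+0.0545)^t    t·PV        t(t+1)·PV
  1     1,187.50     1,126.1261     1,126.1261       2,252.2523
  2     1,187.50     1,067.9243     2,135.8485       6,407.5455
  3     1,187.50     1,012.7304     3,038.1913      12,152.7653
  4     1,187.50       960.3892     3,841.5569      19,207.7846
  5    26,187.50    20,084.5044   100,422.5221     602,535.1324
  Σ                 24,251.6745   110,564.2450     642,555.4801
P = 24,251.6745; D_Mac = 4.55904 yrs; D_mod = 4.32341 yrs; C = 23.82735.
Duration effect: -4.32341 × (-0.0275) = +0.118894
Convexity effect: 0.5 × 23.82735 × (-0.0275)² = +0.0090097
ΔP/P ≈ +0.118894 + 0.0090097 = +0.127903 = +12.7903%.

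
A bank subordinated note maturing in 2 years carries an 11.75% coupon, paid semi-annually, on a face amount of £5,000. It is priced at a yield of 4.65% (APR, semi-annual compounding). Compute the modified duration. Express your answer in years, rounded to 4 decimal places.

Periodic yield y = 0.02325. First find Macaulay duration:
  t   CF        PV=CF/(1+0.02325)^t    t·PV
  1       293.75       287.0755       287.0755
  2       293.75       280.5526       561.1053
  3       293.75       274.1780       822.5340
  4     5,293.75     4,828.7688    19,315.0753
  Σ                  5,670.5750    20,985.7901
P = 5,670.5750; Macaulay duration = 20,985.7901 / 5,670.5750 = 3.70082 half-year periods = 1.85041 years.
Modified duration = D_Mac / (1 + y) = 1.85041 / 1.02325 = 1.80837 years.

1.8084 years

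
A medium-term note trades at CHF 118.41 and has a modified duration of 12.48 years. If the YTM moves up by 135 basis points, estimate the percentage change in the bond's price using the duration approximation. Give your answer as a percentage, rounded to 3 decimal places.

Duration approximation: ΔP/P ≈ -D_mod · Δy = -12.48 × (+0.0135) = -0.168480.
As a percentage: -16.8480%.

-16.848%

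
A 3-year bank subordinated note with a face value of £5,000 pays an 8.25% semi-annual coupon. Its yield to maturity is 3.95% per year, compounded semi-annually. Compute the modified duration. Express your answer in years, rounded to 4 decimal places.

2.6831 years

Periodic yield y = 0.01975. First find Macaulay duration:
  t   CF        PV=CF/(1+0.01975)^t    t·PV
  1       206.25       202.2555       202.2555
  2       206.25       198.3383       396.6765
  3       206.25       194.4970       583.4909
  4       206.25       190.7300       762.9202
  5       206.25       187.0361       935.1804
  6     5,206.25     4,629.8054    27,778.8323
  Σ                  5,602.6622    30,659.3557
P = 5,602.6622; Macaulay duration = 30,659.3557 / 5,602.6622 = 5.47228 half-year periods = 2.73614 years.
Modified duration = D_Mac / (1 + y) = 2.73614 / 1.01975 = 2.68315 years.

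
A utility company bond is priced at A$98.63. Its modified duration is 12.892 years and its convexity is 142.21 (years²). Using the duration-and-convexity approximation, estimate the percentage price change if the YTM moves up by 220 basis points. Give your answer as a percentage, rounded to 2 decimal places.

-24.92%

Duration effect: -D_mod·Δy = -12.892 × (+0.022) = -0.283624
Convexity effect: ½·C·(Δy)² = 0.5 × 142.21 × (0.022)² = +0.03441482
ΔP/P ≈ -0.283624 + 0.03441482 = -0.24920918
= -24.920918%.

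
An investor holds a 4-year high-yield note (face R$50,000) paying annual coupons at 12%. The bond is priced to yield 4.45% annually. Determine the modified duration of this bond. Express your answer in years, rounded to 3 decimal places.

3.325 years

Periodic yield y = 0.0445. First find Macaulay duration:
  t   CF        PV=CF/(1+0.0445)^t    t·PV
  1     6,000.00     5,744.3753     5,744.3753
  2     6,000.00     5,499.6413    10,999.2825
  3     6,000.00     5,265.3339    15,796.0017
  4    56,000.00    47,049.4174   188,197.6695
  Σ                 63,558.7678   220,737.3290
P = 63,558.7678; Macaulay duration = 220,737.3290 / 63,558.7678 = 3.47296 years.
Modified duration = D_Mac / (1 + y) = 3.47296 / 1.0445 = 3.32500 years.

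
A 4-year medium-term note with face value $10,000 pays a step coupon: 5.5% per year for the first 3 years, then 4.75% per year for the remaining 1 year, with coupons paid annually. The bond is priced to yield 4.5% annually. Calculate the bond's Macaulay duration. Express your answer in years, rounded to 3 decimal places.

3.702 years

Periodic yield y = 0.045. Discount each cash flow and weight by its year:
  t   CF        PV=CF/(1+0.045)^t    t·PV
  1       550.00       526.3158       526.3158
  2       550.00       503.6515     1,007.3029
  3       550.00       481.9631     1,445.8894
  4    10,475.00     8,783.9301    35,135.7203
  Σ                 10,295.8605    38,115.2284
Price P = Σ PV = 10,295.8605.
Macaulay duration = Σ(t·PV) / P = 38,115.2284 / 10,295.8605 = 3.70200 years.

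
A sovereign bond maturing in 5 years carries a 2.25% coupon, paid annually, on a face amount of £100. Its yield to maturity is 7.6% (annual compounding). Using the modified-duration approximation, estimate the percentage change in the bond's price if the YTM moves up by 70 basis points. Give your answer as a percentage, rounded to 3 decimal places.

-3.091%

Periodic yield y = 0.076. Modified duration first:
  t   CF        PV=CF/(1+0.076)^t    t·PV
  1         2.25         2.0911         2.0911
  2         2.25         1.9434         3.8868
  3         2.25         1.8061         5.4183
  4         2.25         1.6785         6.7142
  5       102.25        70.8928       354.4639
  Σ                     78.4119       372.5742
P = 78.4119; D_Mac = 4.75150 yrs; D_mod = 4.75150/(1+0.076) = 4.41589 yrs.
ΔP/P ≈ -D_mod · Δy = -4.41589 × (+0.007) = -0.030911 = -3.0911%.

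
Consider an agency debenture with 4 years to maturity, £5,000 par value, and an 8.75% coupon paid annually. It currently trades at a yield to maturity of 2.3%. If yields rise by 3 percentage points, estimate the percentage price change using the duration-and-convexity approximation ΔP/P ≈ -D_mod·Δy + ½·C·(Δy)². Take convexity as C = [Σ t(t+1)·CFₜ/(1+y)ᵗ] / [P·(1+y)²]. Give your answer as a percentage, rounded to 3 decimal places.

With y = 0.023:
  t   CF        PV=CF/(1+0.023)^t    t·PV        t(t+1)·PV
  1       437.50       427.6637       427.6637         855.3275
  2       437.50       418.0486       836.0972       2,508.2917
  3       437.50       408.6497     1,225.9490       4,903.7961
  4     5,437.50     4,964.7426    19,858.9703      99,294.8515
  Σ                  6,219.1046    22,348.6803     107,562.2668
P = 6,219.1046; D_Mac = 3.59355 yrs; D_mod = 3.51276 yrs; C = 16.52650.
Duration effect: -3.51276 × (+0.03) = -0.105383
Convexity effect: 0.5 × 16.52650 × (0.03)² = +0.0074369
ΔP/P ≈ -0.105383 + 0.0074369 = -0.097946 = -9.7946%.

-9.795%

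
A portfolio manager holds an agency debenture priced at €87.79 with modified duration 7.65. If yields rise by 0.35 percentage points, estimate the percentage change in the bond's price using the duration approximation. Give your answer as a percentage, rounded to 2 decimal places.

-2.68%

Duration approximation: ΔP/P ≈ -D_mod · Δy = -7.65 × (+0.0035) = -0.026775.
As a percentage: -2.6775%.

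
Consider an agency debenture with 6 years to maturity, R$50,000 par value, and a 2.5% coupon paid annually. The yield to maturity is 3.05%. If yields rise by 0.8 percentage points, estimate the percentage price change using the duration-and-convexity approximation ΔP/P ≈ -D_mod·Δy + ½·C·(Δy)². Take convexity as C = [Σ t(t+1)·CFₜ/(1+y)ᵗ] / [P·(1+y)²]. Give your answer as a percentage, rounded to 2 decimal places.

-4.26%

With y = 0.0305:
  t   CF        PV=CF/(1+0.0305)^t    t·PV        t(t+1)·PV
  1     1,250.00     1,213.0034     1,213.0034       2,426.0068
  2     1,250.00     1,177.1018     2,354.2036       7,062.6108
  3     1,250.00     1,142.2628     3,426.7883      13,707.1533
  4     1,250.00     1,108.4549     4,433.8196      22,169.0981
  5     1,250.00     1,075.6476     5,378.2382      32,269.4295
  6    51,250.00    42,796.2675   256,777.6048   1,797,443.2334
  Σ                 48,512.7380   273,583.6579   1,875,077.5318
P = 48,512.7380; D_Mac = 5.63942 yrs; D_mod = 5.47251 yrs; C = 36.39716.
Duration effect: -5.47251 × (+0.008) = -0.043780
Convexity effect: 0.5 × 36.39716 × (0.008)² = +0.0011647
ΔP/P ≈ -0.043780 + 0.0011647 = -0.042615 = -4.2615%.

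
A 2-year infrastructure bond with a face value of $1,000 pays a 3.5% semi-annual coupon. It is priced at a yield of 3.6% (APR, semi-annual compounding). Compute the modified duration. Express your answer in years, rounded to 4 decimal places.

Periodic yield y = 0.018. First find Macaulay duration:
  t   CF        PV=CF/(1+0.018)^t    t·PV
  1        17.50        17.1906        17.1906
  2        17.50        16.8866        33.7732
  3        17.50        16.5880        49.7641
  4     1,017.50       947.4217     3,789.6866
  Σ                    998.0869     3,890.4145
P = 998.0869; Macaulay duration = 3,890.4145 / 998.0869 = 3.89787 half-year periods = 1.94894 years.
Modified duration = D_Mac / (1 + y) = 1.94894 / 1.018 = 1.91448 years.

1.9145 years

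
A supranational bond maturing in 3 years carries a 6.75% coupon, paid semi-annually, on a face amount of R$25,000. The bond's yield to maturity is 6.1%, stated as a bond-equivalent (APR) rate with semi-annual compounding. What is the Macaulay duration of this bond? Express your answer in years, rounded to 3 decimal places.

Periodic yield y = 0.0305. Discount each cash flow and weight by its period:
  t   CF        PV=CF/(1+0.0305)^t    t·PV
  1       843.75       818.7773       818.7773
  2       843.75       794.5437     1,589.0874
  3       843.75       771.0274     2,313.0821
  4       843.75       748.2071     2,992.8282
  5       843.75       726.0622     3,630.3108
  6    25,843.75    21,580.8007   129,484.8044
  Σ                 25,439.4183   140,828.8902
Price P = Σ PV = 25,439.4183.
Macaulay duration = Σ(t·PV) / P = 140,828.8902 / 25,439.4183 = 5.53585 half-year periods.
In years: 5.53585 / 2 = 2.76793 years.

2.768 years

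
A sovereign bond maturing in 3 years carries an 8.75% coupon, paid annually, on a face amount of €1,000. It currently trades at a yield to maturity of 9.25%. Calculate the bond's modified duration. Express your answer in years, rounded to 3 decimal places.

2.530 years

Periodic yield y = 0.0925. First find Macaulay duration:
  t   CF        PV=CF/(1+0.0925)^t    t·PV
  1        87.50        80.0915        80.0915
  2        87.50        73.3103       146.6207
  3     1,087.50       833.9978     2,501.9935
  Σ                    987.3997     2,728.7057
P = 987.3997; Macaulay duration = 2,728.7057 / 987.3997 = 2.76353 years.
Modified duration = D_Mac / (1 + y) = 2.76353 / 1.0925 = 2.52954 years.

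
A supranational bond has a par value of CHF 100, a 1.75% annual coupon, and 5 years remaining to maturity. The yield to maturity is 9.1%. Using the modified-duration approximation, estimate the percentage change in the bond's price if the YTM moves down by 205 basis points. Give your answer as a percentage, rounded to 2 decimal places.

+9.01%

Periodic yield y = 0.091. Modified duration first:
  t   CF        PV=CF/(1+0.091)^t    t·PV
  1         1.75         1.6040         1.6040
  2         1.75         1.4702         2.9405
  3         1.75         1.3476         4.0428
  4         1.75         1.2352         4.9408
  5       101.75        65.8280       329.1400
  Σ                     71.4851       342.6682
P = 71.4851; D_Mac = 4.79356 yrs; D_mod = 4.79356/(1+0.091) = 4.39373 yrs.
ΔP/P ≈ -D_mod · Δy = -4.39373 × (-0.0205) = +0.090072 = +9.0072%.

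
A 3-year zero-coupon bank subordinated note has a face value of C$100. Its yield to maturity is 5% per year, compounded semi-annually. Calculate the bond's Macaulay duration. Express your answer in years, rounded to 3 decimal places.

A zero-coupon bond has a single cash flow at maturity, so its Macaulay duration equals its maturity: 3 years.
(Equivalently: 6 semi-annual periods ÷ 2 = 3 years.)

3.000 years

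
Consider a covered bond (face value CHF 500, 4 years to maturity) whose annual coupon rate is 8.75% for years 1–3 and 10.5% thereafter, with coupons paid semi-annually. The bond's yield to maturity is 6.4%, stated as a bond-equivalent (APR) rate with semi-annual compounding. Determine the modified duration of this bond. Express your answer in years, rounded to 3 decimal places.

3.379 years

Periodic yield y = 0.032. First find Macaulay duration:
  t   CF        PV=CF/(1+0.032)^t    t·PV
  1       21.875        21.1967        21.1967
  2       21.875        20.5394        41.0789
  3       21.875        19.9026        59.7077
  4       21.875        19.2854        77.1417
  5       21.875        18.6874        93.4371
  6       21.875        18.1080       108.6478
  7       26.250        21.0558       147.3905
  8      526.250       409.0294     3,272.2352
  Σ                    547.8047     3,820.8357
P = 547.8047; Macaulay duration = 3,820.8357 / 547.8047 = 6.97481 half-year periods = 3.48741 years.
Modified duration = D_Mac / (1 + y) = 3.48741 / 1.032 = 3.37927 years.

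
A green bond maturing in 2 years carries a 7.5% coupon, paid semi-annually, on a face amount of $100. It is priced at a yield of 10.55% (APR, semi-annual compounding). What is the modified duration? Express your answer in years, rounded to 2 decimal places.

1.80 years

Periodic yield y = 0.05275. First find Macaulay duration:
  t   CF        PV=CF/(1+0.05275)^t    t·PV
  1         3.75         3.5621         3.5621
  2         3.75         3.3836         6.7672
  3         3.75         3.2141         9.6422
  4       103.75        84.4670       337.8680
  Σ                     94.6268       357.8396
P = 94.6268; Macaulay duration = 357.8396 / 94.6268 = 3.78159 half-year periods = 1.89079 years.
Modified duration = D_Mac / (1 + y) = 1.89079 / 1.05275 = 1.79605 years.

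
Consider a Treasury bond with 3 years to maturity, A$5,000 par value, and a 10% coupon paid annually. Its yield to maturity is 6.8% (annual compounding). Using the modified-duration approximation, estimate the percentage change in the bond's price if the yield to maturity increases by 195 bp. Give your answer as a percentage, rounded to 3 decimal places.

Periodic yield y = 0.068. Modified duration first:
  t   CF        PV=CF/(1+0.068)^t    t·PV
  1       500.00       468.1648       468.1648
  2       500.00       438.3565       876.7131
  3     5,500.00     4,514.9083    13,544.7248
  Σ                  5,421.4296    14,889.6027
P = 5,421.4296; D_Mac = 2.74643 yrs; D_mod = 2.74643/(1+0.068) = 2.57157 yrs.
ΔP/P ≈ -D_mod · Δy = -2.57157 × (+0.0195) = -0.050146 = -5.0146%.

-5.015%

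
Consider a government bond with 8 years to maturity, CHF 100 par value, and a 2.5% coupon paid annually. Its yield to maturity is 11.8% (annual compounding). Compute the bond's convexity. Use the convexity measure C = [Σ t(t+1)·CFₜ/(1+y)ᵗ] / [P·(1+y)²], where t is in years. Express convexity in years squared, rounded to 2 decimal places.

48.69

With y = 0.118:
  t   CF        PV=CF/(1+0.118)^t    t·PV        t(t+1)·PV
  1         2.50         2.2361         2.2361           4.4723
  2         2.50         2.0001         4.0002          12.0007
  3         2.50         1.7890         5.3671          21.4682
  4         2.50         1.6002         6.4008          32.0039
  5         2.50         1.4313         7.1565          42.9390
  6         2.50         1.2802         7.6814          53.7698
  7         2.50         1.1451         8.0158          64.1262
  8       102.50        41.9942       335.9537       3,023.5833
  Σ                     53.4763       376.8116       3,254.3634
P = 53.4763.
Convexity = Σ t(t+1)·PV / [P·(1+y)²] = 3,254.3634 / (53.4763 × 1.249924) = 48.68788.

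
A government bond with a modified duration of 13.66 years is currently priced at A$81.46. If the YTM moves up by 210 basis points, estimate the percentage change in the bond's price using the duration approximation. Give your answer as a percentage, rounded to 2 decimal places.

Duration approximation: ΔP/P ≈ -D_mod · Δy = -13.66 × (+0.021) = -0.286860.
As a percentage: -28.6860%.

-28.69%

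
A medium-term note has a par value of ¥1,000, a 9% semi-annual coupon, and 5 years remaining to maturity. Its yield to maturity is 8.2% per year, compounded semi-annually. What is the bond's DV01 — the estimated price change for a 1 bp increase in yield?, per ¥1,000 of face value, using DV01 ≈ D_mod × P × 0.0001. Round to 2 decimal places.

Periodic yield y = 0.041.
  t   CF        PV=CF/(1+0.041)^t    t·PV
  1        45.00        43.2277        43.2277
  2        45.00        41.5251        83.0503
  3        45.00        39.8897       119.6690
  4        45.00        38.3186       153.2744
  5        45.00        36.8094       184.0471
  6        45.00        35.3597       212.1580
  7        45.00        33.9670       237.7691
  8        45.00        32.6292       261.0338
  9        45.00        31.3441       282.0970
  10    1,045.00       699.2122     6,992.1220
  Σ                  1,032.2827     8,568.4482
P = 1,032.2827; D_Mac = 8.30049 half-year periods = 4.15024 yrs; D_mod = 3.98678 yrs.
DV01 ≈ 3.98678 × 1,032.2827 × 0.0001 = 0.411549.

¥0.41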